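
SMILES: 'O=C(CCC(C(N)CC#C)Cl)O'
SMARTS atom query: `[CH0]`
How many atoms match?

The query [CH0] means: aliphatic carbon with no attached hydrogen.
Check the 12 heavy atoms by environment: 3× C (H2) → no; 3× C (H1) → no; 1× N (H2) → no; 2× C (H0) → match; 1× O (H0) → no; 1× O (H1) → no; 1× Cl (H0) → no.
That gives 2 matching atoms.

2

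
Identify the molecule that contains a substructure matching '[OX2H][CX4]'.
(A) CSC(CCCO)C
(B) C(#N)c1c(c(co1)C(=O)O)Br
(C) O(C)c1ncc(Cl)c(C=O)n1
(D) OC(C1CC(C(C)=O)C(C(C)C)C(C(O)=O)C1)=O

[OX2H][CX4] describes a hydroxyl oxygen bound to an sp3 (X4) carbon (an aliphatic alcohol).
(A) contains a hydroxyl group (-OH), which satisfies every atom and bond constraint.
(B) has a carboxylic acid group (-C(=O)OH) but the -OH is on a CX3 carbonyl carbon, not a CX4 carbon.
(C) has a methoxy ether (-OCH3) but the oxygen has H0 (ether), not H1.
(D) has a carboxylic acid group (-C(=O)OH) but the -OH is on a CX3 carbonyl carbon, not a CX4 carbon.
So the answer is (A).

A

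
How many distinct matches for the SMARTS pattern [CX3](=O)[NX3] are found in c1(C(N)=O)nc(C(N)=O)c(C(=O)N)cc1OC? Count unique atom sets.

3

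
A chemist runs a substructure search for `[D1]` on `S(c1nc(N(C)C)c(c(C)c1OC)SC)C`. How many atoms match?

The query [D1] means: atom with exactly one heavy-atom neighbour (degree 1).
Check the 16 heavy atoms by environment: 1× n (aromatic, D2) → no; 5× c (aromatic, D3) → no; 2× S (D2) → no; 6× C (D1) → match; 1× O (D2) → no; 1× N (D3) → no.
That gives 6 matching atoms.

6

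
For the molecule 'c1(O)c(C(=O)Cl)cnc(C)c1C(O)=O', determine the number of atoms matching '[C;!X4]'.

Check the 14 heavy atoms by environment: 1× n (aromatic, X2) → no; 5× c (aromatic, X3) → no; 2× C (X3) → match; 2× O (X1) → no; 1× Cl (X1) → no; 1× C (X4) → no; 2× O (X2) → no.
That gives 2 matching atoms.

2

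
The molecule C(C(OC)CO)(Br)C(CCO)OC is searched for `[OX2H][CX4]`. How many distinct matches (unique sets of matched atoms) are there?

2

[OX2H][CX4] is the SMARTS for an aliphatic alcohol: a hydroxyl oxygen bound to an sp3 (X4) carbon.
The molecule carries 2 separate instances of a hydroxyl group (-OH) meeting every constraint; each maps to a distinct set of atoms, giving 2 matches.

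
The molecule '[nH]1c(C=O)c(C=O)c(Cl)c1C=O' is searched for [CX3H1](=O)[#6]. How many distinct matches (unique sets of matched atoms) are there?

3

[CX3H1](=O)[#6] is the SMARTS for an aldehyde: an sp2 carbon with one H, double-bonded to O and single-bonded to carbon.
The molecule carries 3 separate instances of an aldehyde (-CHO) meeting every constraint; each maps to a distinct set of atoms, giving 3 matches.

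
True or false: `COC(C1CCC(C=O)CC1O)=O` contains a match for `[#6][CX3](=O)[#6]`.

The pattern [#6][CX3](=O)[#6] describes a carbonyl carbon (no H) flanked by two carbons — a ketone.
The closest candidate here is a methyl-ester group (-C(=O)OCH3), but one neighbour of the carbonyl carbon is O, not C. No other fragment satisfies the full query, so there is no match.

False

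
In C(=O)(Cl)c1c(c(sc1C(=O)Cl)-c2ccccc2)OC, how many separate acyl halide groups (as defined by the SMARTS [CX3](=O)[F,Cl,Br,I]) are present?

2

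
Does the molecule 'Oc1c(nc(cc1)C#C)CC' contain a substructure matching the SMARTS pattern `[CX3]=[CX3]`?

No

The pattern [CX3]=[CX3] describes a non-aromatic C=C double bond between two sp2 carbons — an alkene.
The closest candidate here is an ethynyl group (-C#CH), but the C-C bond is a triple bond, not a double bond. No other fragment satisfies the full query, so there is no match.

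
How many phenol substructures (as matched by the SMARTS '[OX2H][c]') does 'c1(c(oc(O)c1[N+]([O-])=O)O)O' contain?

[OX2H][c] is the SMARTS for a phenol: a hydroxyl oxygen attached to an aromatic carbon.
The molecule carries 3 separate instances of a hydroxyl group (-OH) meeting every constraint; each maps to a distinct set of atoms, giving 3 matches.

3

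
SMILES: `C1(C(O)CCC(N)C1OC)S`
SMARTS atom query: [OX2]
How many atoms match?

The query [OX2] means: aliphatic oxygen with two total connections — ether, hydroxyl, or ester single-bond O.
Check the 11 heavy atoms by environment: 7× C (X4) → no; 2× O (X2) → match; 1× S (X2) → no; 1× N (X3) → no.
That gives 2 matching atoms.

2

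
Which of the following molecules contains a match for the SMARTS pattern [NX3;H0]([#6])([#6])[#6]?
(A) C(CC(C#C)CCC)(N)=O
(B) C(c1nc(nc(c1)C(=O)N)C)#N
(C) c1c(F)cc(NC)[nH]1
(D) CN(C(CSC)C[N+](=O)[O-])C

D

[NX3;H0]([#6])([#6])[#6] describes a trivalent nitrogen with no H, bonded to three carbons (a tertiary amine).
(A) has a primary amide (-C(=O)NH2) but the amide nitrogen has H2 and only one carbon neighbour.
(B) has a primary amide (-C(=O)NH2) but the amide nitrogen has H2 and only one carbon neighbour.
(C) has an N-methylamino group (-NHCH3) but the nitrogen still has one H (H1), not H0.
(D) contains a dimethylamino group (-N(CH3)2), which satisfies every atom and bond constraint.
So the answer is (D).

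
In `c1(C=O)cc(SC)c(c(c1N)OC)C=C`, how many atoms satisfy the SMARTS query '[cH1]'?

1

The query [cH1] means: aromatic carbon bearing exactly one hydrogen.
Check the 15 heavy atoms by environment: 5× c (aromatic, H0) → no; 1× c (aromatic, H1) → match; 1× N (H2) → no; 2× O (H0) → no; 2× C (H3) → no; 2× C (H1) → no; 1× C (H2) → no; 1× S (H0) → no.
That gives 1 matching atom.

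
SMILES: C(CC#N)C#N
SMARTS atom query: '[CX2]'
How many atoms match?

Check the 6 heavy atoms by environment: 2× C (X4) → no; 2× C (X2) → match; 2× N (X1) → no.
That gives 2 matching atoms.

2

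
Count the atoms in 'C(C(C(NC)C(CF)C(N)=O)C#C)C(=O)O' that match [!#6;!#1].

Check the 16 heavy atoms by environment: 10× C → no; 3× O → match; 2× N → match; 1× F → match.
Summing the matching environments: 3 + 2 + 1 = 6 matching atoms.

6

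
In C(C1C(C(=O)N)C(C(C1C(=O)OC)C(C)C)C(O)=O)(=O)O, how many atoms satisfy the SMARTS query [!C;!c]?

The query [!C;!c] means: neither aliphatic nor aromatic carbon — same as [!#6].
Check the 21 heavy atoms by environment: 13× C → no; 7× O → match; 1× N → match.
Summing the matching environments: 7 + 1 = 8 matching atoms.

8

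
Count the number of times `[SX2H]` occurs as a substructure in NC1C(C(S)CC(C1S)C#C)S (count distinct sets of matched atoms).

[SX2H] is the SMARTS for a thiol: an aliphatic sulfur with two connections, one being H.
The molecule carries 3 separate instances of a thiol (-SH) meeting every constraint; each maps to a distinct set of atoms, giving 3 matches.

3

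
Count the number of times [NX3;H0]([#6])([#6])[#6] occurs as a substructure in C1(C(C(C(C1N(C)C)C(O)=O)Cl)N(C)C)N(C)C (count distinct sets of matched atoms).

[NX3;H0]([#6])([#6])[#6] is the SMARTS for a tertiary amine: a trivalent nitrogen with no H, bonded to three carbons.
The molecule carries 3 separate instances of a dimethylamino group (-N(CH3)2) meeting every constraint; each maps to a distinct set of atoms, giving 3 matches.

3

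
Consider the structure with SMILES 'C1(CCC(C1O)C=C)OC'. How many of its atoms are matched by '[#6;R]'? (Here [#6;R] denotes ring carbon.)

5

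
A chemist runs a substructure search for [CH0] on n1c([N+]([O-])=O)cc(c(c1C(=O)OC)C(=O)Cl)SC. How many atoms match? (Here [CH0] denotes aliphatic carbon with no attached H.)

The query [CH0] means: aliphatic carbon with no attached hydrogen.
Check the 18 heavy atoms by environment: 1× n (aromatic, H0) → no; 4× c (aromatic, H0) → no; 1× c (aromatic, H1) → no; 2× C (H0) → match; 4× O (H0) → no; 1× Cl (H0) → no; 1× S (H0) → no; 2× C (H3) → no; 1× N (charge +1, H0) → no; 1× O (charge -1, H0) → no.
That gives 2 matching atoms.

2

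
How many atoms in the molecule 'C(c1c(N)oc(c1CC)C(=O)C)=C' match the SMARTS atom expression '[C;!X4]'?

3

Check the 13 heavy atoms by environment: 1× o (aromatic, X2) → no; 4× c (aromatic, X3) → no; 3× C (X4) → no; 3× C (X3) → match; 1× O (X1) → no; 1× N (X3) → no.
That gives 3 matching atoms.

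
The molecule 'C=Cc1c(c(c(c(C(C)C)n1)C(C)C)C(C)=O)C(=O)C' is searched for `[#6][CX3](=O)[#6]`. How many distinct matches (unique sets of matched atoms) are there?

[#6][CX3](=O)[#6] is the SMARTS for a ketone: a carbonyl carbon (no H) flanked by two carbons.
The molecule carries 2 separate instances of an acetyl/ketone group (-C(=O)CH3) meeting every constraint; each maps to a distinct set of atoms, giving 2 matches.

2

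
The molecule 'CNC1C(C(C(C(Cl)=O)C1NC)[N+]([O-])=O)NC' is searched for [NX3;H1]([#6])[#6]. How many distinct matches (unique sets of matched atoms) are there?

3

[NX3;H1]([#6])[#6] is the SMARTS for a secondary amine: a trivalent nitrogen with one H, bonded to two carbons.
The molecule carries 3 separate instances of an N-methylamino group (-NHCH3) meeting every constraint; each maps to a distinct set of atoms, giving 3 matches.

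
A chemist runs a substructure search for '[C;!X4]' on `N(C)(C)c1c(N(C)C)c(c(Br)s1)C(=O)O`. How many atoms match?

1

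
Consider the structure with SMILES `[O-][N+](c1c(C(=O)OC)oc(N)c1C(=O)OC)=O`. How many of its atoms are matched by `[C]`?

The query [C] means: uppercase C matches aliphatic (non-aromatic) carbon only.
Check the 17 heavy atoms by environment: 1× o (aromatic) → no; 4× c (aromatic) → no; 4× C → match; 5× O → no; 1× N (charge +1) → no; 1× O (charge -1) → no; 1× N → no.
That gives 4 matching atoms.

4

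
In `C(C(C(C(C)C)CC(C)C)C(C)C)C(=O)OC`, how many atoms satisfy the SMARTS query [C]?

Check the 17 heavy atoms by environment: 15× C → match; 2× O → no.
That gives 15 matching atoms.

15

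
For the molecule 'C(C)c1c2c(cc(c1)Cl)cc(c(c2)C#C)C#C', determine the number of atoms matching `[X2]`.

Check the 17 heavy atoms by environment: 10× c (aromatic, X3) → no; 2× C (X4) → no; 1× Cl (X1) → no; 4× C (X2) → match.
That gives 4 matching atoms.

4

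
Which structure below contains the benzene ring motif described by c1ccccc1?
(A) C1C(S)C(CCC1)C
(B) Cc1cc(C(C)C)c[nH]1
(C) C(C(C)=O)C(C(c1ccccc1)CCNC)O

C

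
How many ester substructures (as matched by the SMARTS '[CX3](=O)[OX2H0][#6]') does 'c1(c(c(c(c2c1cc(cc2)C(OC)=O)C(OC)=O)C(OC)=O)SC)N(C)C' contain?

3

[CX3](=O)[OX2H0][#6] is the SMARTS for an ester: a carbonyl carbon bonded to an oxygen that is itself bonded to carbon (no H on that O).
The molecule carries 3 separate instances of a methyl-ester group (-C(=O)OCH3) meeting every constraint; each maps to a distinct set of atoms, giving 3 matches.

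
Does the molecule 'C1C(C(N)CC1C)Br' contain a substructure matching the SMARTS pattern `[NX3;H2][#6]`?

Yes

The pattern [NX3;H2][#6] describes a trivalent nitrogen with two H attached to carbon — a primary amine.
The molecule carries a primary amino group (-NH2), whose atoms satisfy every constraint of the query, so the pattern matches.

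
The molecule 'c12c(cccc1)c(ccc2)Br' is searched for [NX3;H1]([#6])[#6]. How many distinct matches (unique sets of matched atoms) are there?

[NX3;H1]([#6])[#6] is the SMARTS for a secondary amine: a trivalent nitrogen with one H, bonded to two carbons.
No fragment in the molecule satisfies every constraint, giving 0 matches.

0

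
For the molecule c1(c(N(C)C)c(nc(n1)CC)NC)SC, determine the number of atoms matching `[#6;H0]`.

4

The query [#6;H0] means: any carbon with no attached hydrogen.
Check the 15 heavy atoms by environment: 2× n (aromatic, H0) → no; 4× c (aromatic, H0) → match; 1× C (H2) → no; 5× C (H3) → no; 1× N (H0) → no; 1× S (H0) → no; 1× N (H1) → no.
That gives 4 matching atoms.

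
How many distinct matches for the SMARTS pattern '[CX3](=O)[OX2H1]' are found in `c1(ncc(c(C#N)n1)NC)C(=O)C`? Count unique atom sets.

0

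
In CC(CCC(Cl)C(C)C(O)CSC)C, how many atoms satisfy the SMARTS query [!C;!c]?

3

Check the 14 heavy atoms by environment: 11× C → no; 1× O → match; 1× Cl → match; 1× S → match.
Summing the matching environments: 1 + 1 + 1 = 3 matching atoms.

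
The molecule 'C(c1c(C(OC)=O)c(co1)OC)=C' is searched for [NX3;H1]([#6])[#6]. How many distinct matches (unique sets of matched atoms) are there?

0

[NX3;H1]([#6])[#6] is the SMARTS for a secondary amine: a trivalent nitrogen with one H, bonded to two carbons.
No fragment in the molecule satisfies every constraint, giving 0 matches.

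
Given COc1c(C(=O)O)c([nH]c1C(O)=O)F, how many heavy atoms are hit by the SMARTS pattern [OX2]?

3

The query [OX2] means: aliphatic oxygen with two total connections — ether, hydroxyl, or ester single-bond O.
Check the 14 heavy atoms by environment: 1× n (aromatic, X3) → no; 4× c (aromatic, X3) → no; 1× F (X1) → no; 2× C (X3) → no; 2× O (X1) → no; 3× O (X2) → match; 1× C (X4) → no.
That gives 3 matching atoms.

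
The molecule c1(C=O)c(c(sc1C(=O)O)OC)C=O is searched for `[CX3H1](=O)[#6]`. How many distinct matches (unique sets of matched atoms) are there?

2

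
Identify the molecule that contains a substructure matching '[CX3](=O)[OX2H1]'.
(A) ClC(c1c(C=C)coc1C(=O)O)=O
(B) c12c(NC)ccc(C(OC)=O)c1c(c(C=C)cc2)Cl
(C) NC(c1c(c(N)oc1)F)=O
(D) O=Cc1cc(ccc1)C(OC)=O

A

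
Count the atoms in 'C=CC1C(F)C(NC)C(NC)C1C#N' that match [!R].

The query [!R] means: !R matches any atom not in a ring.
Check the 14 heavy atoms by environment: 5× C (in 5-ring) → no; 5× C (acyclic) → match; 3× N (acyclic) → match; 1× F (acyclic) → match.
Summing the matching environments: 5 + 3 + 1 = 9 matching atoms.

9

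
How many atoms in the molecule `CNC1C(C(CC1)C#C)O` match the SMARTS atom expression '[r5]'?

5

Check the 10 heavy atoms by environment: 5× C (in 5-ring) → match; 1× N (acyclic) → no; 3× C (acyclic) → no; 1× O (acyclic) → no.
That gives 5 matching atoms.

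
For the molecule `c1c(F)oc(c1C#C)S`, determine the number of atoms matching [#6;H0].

4

The query [#6;H0] means: any carbon with no attached hydrogen.
Check the 9 heavy atoms by environment: 1× o (aromatic, H0) → no; 3× c (aromatic, H0) → match; 1× c (aromatic, H1) → no; 1× F (H0) → no; 1× C (H0) → match; 1× C (H1) → no; 1× S (H1) → no.
Summing the matching environments: 3 + 1 = 4 matching atoms.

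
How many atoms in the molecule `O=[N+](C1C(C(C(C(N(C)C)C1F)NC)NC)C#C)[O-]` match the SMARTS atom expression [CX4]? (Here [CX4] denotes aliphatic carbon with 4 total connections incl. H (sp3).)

10

Check the 19 heavy atoms by environment: 10× C (X4) → match; 3× N (X3) → no; 1× F (X1) → no; 2× C (X2) → no; 1× N (charge +1, X3) → no; 1× O (charge -1, X1) → no; 1× O (X1) → no.
That gives 10 matching atoms.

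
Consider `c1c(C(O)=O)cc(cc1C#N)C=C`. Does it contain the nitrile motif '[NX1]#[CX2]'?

Yes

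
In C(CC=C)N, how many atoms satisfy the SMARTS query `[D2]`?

The query [D2] means: atom with exactly two heavy-atom neighbours.
Check the 5 heavy atoms by environment: 3× C (D2) → match; 1× N (D1) → no; 1× C (D1) → no.
That gives 3 matching atoms.

3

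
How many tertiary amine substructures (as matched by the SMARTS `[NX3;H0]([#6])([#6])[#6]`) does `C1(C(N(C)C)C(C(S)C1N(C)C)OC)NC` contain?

2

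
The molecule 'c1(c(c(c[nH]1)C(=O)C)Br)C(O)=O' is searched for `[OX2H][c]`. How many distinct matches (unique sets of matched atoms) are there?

0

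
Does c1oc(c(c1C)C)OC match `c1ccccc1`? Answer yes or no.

The pattern c1ccccc1 describes six aromatic carbons in a ring — a benzene ring.
The closest candidate here is a methyl group (-CH3), but no six-membered all-carbon aromatic ring is present. No other fragment satisfies the full query, so there is no match.

No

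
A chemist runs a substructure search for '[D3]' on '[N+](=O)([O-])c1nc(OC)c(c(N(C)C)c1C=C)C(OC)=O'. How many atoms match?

The query [D3] means: atom with exactly three heavy-atom neighbours.
Check the 20 heavy atoms by environment: 1× n (aromatic, D2) → no; 5× c (aromatic, D3) → match; 1× C (D2) → no; 5× C (D1) → no; 1× N (D3) → match; 2× O (D2) → no; 1× N (charge +1, D3) → match; 1× O (charge -1, D1) → no; 2× O (D1) → no; 1× C (D3) → match.
Summing the matching environments: 5 + 1 + 1 + 1 = 8 matching atoms.

8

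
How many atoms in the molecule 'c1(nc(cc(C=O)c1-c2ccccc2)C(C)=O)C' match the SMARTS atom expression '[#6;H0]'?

6

The query [#6;H0] means: any carbon with no attached hydrogen.
Check the 18 heavy atoms by environment: 1× n (aromatic, H0) → no; 5× c (aromatic, H0) → match; 6× c (aromatic, H1) → no; 1× C (H0) → match; 2× O (H0) → no; 2× C (H3) → no; 1× C (H1) → no.
Summing the matching environments: 5 + 1 = 6 matching atoms.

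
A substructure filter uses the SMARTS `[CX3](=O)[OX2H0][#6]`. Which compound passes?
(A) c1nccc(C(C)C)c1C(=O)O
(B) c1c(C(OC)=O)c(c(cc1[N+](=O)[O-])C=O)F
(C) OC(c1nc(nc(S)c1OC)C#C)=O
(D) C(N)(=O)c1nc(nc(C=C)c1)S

B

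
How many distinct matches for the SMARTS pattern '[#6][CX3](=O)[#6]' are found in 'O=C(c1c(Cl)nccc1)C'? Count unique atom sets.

1

[#6][CX3](=O)[#6] is the SMARTS for a ketone: a carbonyl carbon (no H) flanked by two carbons.
Exactly one fragment in the molecule meets all constraints, giving 1 match.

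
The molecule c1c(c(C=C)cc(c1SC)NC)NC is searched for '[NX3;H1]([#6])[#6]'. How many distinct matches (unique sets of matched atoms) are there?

2

[NX3;H1]([#6])[#6] is the SMARTS for a secondary amine: a trivalent nitrogen with one H, bonded to two carbons.
The molecule carries 2 separate instances of an N-methylamino group (-NHCH3) meeting every constraint; each maps to a distinct set of atoms, giving 2 matches.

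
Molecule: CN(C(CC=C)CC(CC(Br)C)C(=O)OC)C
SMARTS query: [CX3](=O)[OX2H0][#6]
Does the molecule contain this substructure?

The pattern [CX3](=O)[OX2H0][#6] describes a carbonyl carbon bonded to an oxygen that is itself bonded to carbon (no H on that O) — an ester.
The molecule carries a methyl-ester group (-C(=O)OCH3), whose atoms satisfy every constraint of the query, so the pattern matches.

Yes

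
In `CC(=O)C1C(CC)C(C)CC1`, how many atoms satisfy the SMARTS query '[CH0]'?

The query [CH0] means: aliphatic carbon with no attached hydrogen.
Check the 11 heavy atoms by environment: 3× C (H1) → no; 3× C (H2) → no; 3× C (H3) → no; 1× C (H0) → match; 1× O (H0) → no.
That gives 1 matching atom.

1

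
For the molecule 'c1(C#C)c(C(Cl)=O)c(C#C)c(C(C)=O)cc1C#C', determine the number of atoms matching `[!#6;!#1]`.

3

The query [!#6;!#1] means: not carbon and not hydrogen — any heteroatom.
Check the 18 heavy atoms by environment: 6× c (aromatic) → no; 9× C → no; 2× O → match; 1× Cl → match.
Summing the matching environments: 2 + 1 = 3 matching atoms.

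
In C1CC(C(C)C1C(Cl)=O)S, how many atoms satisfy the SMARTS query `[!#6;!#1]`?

3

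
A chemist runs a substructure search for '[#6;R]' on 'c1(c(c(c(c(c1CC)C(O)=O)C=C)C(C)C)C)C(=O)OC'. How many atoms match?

The query [#6;R] means: carbon that is part of a ring.
Check the 21 heavy atoms by environment: 6× c (aromatic, in 6-ring) → match; 11× C (acyclic) → no; 4× O (acyclic) → no.
That gives 6 matching atoms.

6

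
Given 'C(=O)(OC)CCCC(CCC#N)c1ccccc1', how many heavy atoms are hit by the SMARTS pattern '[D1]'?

3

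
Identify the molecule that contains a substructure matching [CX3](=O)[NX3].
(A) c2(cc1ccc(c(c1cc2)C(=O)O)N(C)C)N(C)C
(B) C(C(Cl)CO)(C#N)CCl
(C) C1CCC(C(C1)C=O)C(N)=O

C

[CX3](=O)[NX3] describes a carbonyl carbon bonded to a trivalent nitrogen (an amide).
(A) has a carboxylic acid group (-C(=O)OH) but the carbonyl is bonded to O, not to an NX3 nitrogen.
(B) has a nitrile (-C#N) but the nitrile N is NX1 (triple-bonded), not NX3.
(C) contains a primary amide (-C(=O)NH2), which satisfies every atom and bond constraint.
So the answer is (C).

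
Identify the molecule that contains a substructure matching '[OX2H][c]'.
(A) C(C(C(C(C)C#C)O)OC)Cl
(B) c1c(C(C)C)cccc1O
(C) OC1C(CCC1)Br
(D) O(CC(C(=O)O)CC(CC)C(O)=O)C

[OX2H][c] describes a hydroxyl oxygen attached to an aromatic carbon (a phenol).
(A) has a hydroxyl group (-OH) but the -OH is on an aliphatic carbon, not an aromatic c.
(B) contains a hydroxyl group (-OH), which satisfies every atom and bond constraint.
(C) has a hydroxyl group (-OH) but the -OH is on an aliphatic carbon, not an aromatic c.
(D) has a methoxy ether (-OCH3) but the oxygen has H0, not H1.
So the answer is (B).

B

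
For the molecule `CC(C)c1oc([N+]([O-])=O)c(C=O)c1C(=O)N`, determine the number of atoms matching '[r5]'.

5

The query [r5] means: r5 matches atoms in a five-membered ring.
Check the 16 heavy atoms by environment: 1× o (aromatic, in 5-ring) → match; 4× c (aromatic, in 5-ring) → match; 5× C (acyclic) → no; 3× O (acyclic) → no; 1× N (charge +1, acyclic) → no; 1× O (charge -1, acyclic) → no; 1× N (acyclic) → no.
Summing the matching environments: 1 + 4 = 5 matching atoms.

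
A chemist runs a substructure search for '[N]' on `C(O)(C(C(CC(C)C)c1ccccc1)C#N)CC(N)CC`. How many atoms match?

Check the 21 heavy atoms by environment: 12× C → no; 2× N → match; 6× c (aromatic) → no; 1× O → no.
That gives 2 matching atoms.

2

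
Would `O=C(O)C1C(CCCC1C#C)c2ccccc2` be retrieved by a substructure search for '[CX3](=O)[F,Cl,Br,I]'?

No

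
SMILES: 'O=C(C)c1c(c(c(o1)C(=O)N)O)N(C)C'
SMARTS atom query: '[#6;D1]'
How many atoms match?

3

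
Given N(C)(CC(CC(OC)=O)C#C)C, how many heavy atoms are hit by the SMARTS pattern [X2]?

3

The query [X2] means: any atom with exactly two total connections (bonds + H).
Check the 12 heavy atoms by environment: 6× C (X4) → no; 1× C (X3) → no; 1× O (X1) → no; 1× O (X2) → match; 2× C (X2) → match; 1× N (X3) → no.
Summing the matching environments: 1 + 2 = 3 matching atoms.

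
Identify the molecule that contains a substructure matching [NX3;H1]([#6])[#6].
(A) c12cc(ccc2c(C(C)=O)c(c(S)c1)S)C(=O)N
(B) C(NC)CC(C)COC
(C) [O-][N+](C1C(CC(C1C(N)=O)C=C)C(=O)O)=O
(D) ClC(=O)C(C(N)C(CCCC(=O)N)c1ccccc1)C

B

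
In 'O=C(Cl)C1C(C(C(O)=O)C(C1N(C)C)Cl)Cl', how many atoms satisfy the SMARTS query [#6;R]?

The query [#6;R] means: carbon that is part of a ring.
Check the 16 heavy atoms by environment: 5× C (in 5-ring) → match; 1× N (acyclic) → no; 4× C (acyclic) → no; 3× O (acyclic) → no; 3× Cl (acyclic) → no.
That gives 5 matching atoms.

5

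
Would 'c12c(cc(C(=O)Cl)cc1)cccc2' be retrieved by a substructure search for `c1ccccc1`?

Yes

The pattern c1ccccc1 describes six aromatic carbons in a ring — a benzene ring.
The required atom environment is present in the molecule, so the pattern matches.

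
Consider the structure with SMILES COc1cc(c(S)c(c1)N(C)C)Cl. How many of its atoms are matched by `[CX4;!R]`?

The query [CX4;!R] means: aliphatic carbon with four total connections, not in a ring.
Check the 13 heavy atoms by environment: 6× c (aromatic, X3, in 6-ring) → no; 1× O (X2, acyclic) → no; 3× C (X4, acyclic) → match; 1× S (X2, acyclic) → no; 1× N (X3, acyclic) → no; 1× Cl (X1, acyclic) → no.
That gives 3 matching atoms.

3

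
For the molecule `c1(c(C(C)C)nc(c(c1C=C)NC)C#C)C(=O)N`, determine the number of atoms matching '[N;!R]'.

The query [N;!R] means: aliphatic nitrogen not in a ring.
Check the 18 heavy atoms by environment: 1× n (aromatic, in 6-ring) → no; 5× c (aromatic, in 6-ring) → no; 9× C (acyclic) → no; 1× O (acyclic) → no; 2× N (acyclic) → match.
That gives 2 matching atoms.

2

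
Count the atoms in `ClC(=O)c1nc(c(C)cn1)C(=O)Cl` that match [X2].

2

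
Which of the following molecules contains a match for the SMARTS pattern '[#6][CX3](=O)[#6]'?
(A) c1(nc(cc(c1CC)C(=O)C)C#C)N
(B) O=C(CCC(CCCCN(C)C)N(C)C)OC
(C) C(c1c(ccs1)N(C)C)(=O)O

A

[#6][CX3](=O)[#6] describes a carbonyl carbon (no H) flanked by two carbons (a ketone).
(A) contains an acetyl/ketone group (-C(=O)CH3), which satisfies every atom and bond constraint.
(B) has a methyl-ester group (-C(=O)OCH3) but one neighbour of the carbonyl carbon is O, not C.
(C) has a carboxylic acid group (-C(=O)OH) but one neighbour of the carbonyl carbon is O, not C.
So the answer is (A).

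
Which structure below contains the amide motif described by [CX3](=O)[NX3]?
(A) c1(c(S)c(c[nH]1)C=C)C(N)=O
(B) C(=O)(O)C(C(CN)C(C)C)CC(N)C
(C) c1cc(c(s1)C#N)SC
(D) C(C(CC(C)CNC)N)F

[CX3](=O)[NX3] describes a carbonyl carbon bonded to a trivalent nitrogen (an amide).
(A) contains a primary amide (-C(=O)NH2), which satisfies every atom and bond constraint.
(B) has a primary amino group (-NH2) but the -NH2 is not attached to a carbonyl carbon.
(C) has a nitrile (-C#N) but the nitrile N is NX1 (triple-bonded), not NX3.
(D) has a primary amino group (-NH2) but the -NH2 is not attached to a carbonyl carbon.
So the answer is (A).

A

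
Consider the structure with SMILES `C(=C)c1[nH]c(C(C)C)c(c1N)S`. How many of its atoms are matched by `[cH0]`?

Check the 12 heavy atoms by environment: 1× n (aromatic, H1) → no; 4× c (aromatic, H0) → match; 2× C (H1) → no; 2× C (H3) → no; 1× C (H2) → no; 1× S (H1) → no; 1× N (H2) → no.
That gives 4 matching atoms.

4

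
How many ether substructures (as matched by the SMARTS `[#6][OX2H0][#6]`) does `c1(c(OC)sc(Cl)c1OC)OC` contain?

3

[#6][OX2H0][#6] is the SMARTS for an ether: an aliphatic oxygen bridging two carbons with no H on the oxygen.
The molecule carries 3 separate instances of a methoxy ether (-OCH3) meeting every constraint; each maps to a distinct set of atoms, giving 3 matches.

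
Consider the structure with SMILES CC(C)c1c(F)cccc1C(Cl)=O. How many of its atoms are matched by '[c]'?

6

The query [c] means: lowercase c matches aromatic carbon only.
Check the 13 heavy atoms by environment: 6× c (aromatic) → match; 4× C → no; 1× O → no; 1× Cl → no; 1× F → no.
That gives 6 matching atoms.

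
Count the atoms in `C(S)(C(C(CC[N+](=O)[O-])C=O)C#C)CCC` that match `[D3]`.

The query [D3] means: atom with exactly three heavy-atom neighbours.
Check the 16 heavy atoms by environment: 6× C (D2) → no; 3× C (D3) → match; 1× N (charge +1, D3) → match; 1× O (charge -1, D1) → no; 2× O (D1) → no; 2× C (D1) → no; 1× S (D1) → no.
Summing the matching environments: 3 + 1 = 4 matching atoms.

4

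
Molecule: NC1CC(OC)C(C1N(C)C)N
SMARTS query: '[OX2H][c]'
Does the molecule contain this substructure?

No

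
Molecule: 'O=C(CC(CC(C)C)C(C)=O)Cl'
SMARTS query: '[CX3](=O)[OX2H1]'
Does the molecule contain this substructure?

No

The pattern [CX3](=O)[OX2H1] describes an sp2 carbon double-bonded to O and single-bonded to an -OH oxygen — a carboxylic acid.
The closest candidate here is an acyl chloride (-C(=O)Cl), but the carbonyl is bonded to Cl, not to an -OH oxygen. No other fragment satisfies the full query, so there is no match.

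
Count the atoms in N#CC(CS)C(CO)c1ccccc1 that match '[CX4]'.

4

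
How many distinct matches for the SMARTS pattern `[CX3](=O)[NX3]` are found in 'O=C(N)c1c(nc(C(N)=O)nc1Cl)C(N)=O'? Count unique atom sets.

[CX3](=O)[NX3] is the SMARTS for an amide: a carbonyl carbon bonded to a trivalent nitrogen.
The molecule carries 3 separate instances of a primary amide (-C(=O)NH2) meeting every constraint; each maps to a distinct set of atoms, giving 3 matches.

3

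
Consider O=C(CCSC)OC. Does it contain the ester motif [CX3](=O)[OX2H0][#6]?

Yes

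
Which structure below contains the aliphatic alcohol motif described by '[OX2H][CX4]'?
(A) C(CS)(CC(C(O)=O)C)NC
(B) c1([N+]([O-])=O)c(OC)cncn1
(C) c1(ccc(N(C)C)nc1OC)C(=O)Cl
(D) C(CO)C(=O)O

D

[OX2H][CX4] describes a hydroxyl oxygen bound to an sp3 (X4) carbon (an aliphatic alcohol).
(A) has a carboxylic acid group (-C(=O)OH) but the -OH is on a CX3 carbonyl carbon, not a CX4 carbon.
(B) has a methoxy ether (-OCH3) but the oxygen has H0 (ether), not H1.
(C) has a methoxy ether (-OCH3) but the oxygen has H0 (ether), not H1.
(D) contains a hydroxyl group (-OH), which satisfies every atom and bond constraint.
So the answer is (D).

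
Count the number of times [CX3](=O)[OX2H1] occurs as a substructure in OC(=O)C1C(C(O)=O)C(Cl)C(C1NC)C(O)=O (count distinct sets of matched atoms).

3

[CX3](=O)[OX2H1] is the SMARTS for a carboxylic acid: an sp2 carbon double-bonded to O and single-bonded to an -OH oxygen.
The molecule carries 3 separate instances of a carboxylic acid group (-C(=O)OH) meeting every constraint; each maps to a distinct set of atoms, giving 3 matches.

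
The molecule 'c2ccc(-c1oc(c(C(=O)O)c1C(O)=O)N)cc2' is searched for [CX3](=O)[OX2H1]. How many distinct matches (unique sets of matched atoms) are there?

[CX3](=O)[OX2H1] is the SMARTS for a carboxylic acid: an sp2 carbon double-bonded to O and single-bonded to an -OH oxygen.
The molecule carries 2 separate instances of a carboxylic acid group (-C(=O)OH) meeting every constraint; each maps to a distinct set of atoms, giving 2 matches.

2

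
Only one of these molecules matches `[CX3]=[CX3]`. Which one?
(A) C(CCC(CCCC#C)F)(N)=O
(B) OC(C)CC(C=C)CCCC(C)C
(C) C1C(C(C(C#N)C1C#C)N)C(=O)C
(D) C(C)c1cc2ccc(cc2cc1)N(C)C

[CX3]=[CX3] describes a non-aromatic C=C double bond between two sp2 carbons (an alkene).
(A) has an ethynyl group (-C#CH) but the C-C bond is a triple bond, not a double bond.
(B) contains a vinyl group (-CH=CH2), which satisfies every atom and bond constraint.
(C) has an ethynyl group (-C#CH) but the C-C bond is a triple bond, not a double bond.
(D) has an ethyl group (-CH2CH3) but its C-C bond is a single bond between CX4 carbons, not CX3=CX3.
So the answer is (B).

B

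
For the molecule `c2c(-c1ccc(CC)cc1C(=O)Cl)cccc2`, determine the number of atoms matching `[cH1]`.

8

Check the 17 heavy atoms by environment: 4× c (aromatic, H0) → no; 8× c (aromatic, H1) → match; 1× C (H2) → no; 1× C (H3) → no; 1× C (H0) → no; 1× O (H0) → no; 1× Cl (H0) → no.
That gives 8 matching atoms.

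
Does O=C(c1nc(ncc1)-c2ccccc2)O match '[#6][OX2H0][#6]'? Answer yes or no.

The pattern [#6][OX2H0][#6] describes an aliphatic oxygen bridging two carbons with no H on the oxygen — an ether.
The closest candidate here is a carboxylic acid group (-C(=O)OH), but the -OH oxygen has H1; the =O is OX1, not OX2. No other fragment satisfies the full query, so there is no match.

No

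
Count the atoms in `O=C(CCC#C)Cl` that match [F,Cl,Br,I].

1

The query [F,Cl,Br,I] means: comma = OR; matches any of F, Cl, Br, I.
Check the 7 heavy atoms by environment: 5× C → no; 1× O → no; 1× Cl → match.
That gives 1 matching atom.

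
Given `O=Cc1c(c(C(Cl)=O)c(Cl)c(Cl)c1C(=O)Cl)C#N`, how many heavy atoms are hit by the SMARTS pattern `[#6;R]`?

6

The query [#6;R] means: carbon that is part of a ring.
Check the 18 heavy atoms by environment: 6× c (aromatic, in 6-ring) → match; 4× C (acyclic) → no; 1× N (acyclic) → no; 3× O (acyclic) → no; 4× Cl (acyclic) → no.
That gives 6 matching atoms.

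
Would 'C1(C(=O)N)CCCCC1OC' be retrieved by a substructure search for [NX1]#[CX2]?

No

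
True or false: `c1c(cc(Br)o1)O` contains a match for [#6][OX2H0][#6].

The pattern [#6][OX2H0][#6] describes an aliphatic oxygen bridging two carbons with no H on the oxygen — an ether.
The closest candidate here is a hydroxyl group (-OH), but the oxygen has H1, not H0 bridging two carbons. No other fragment satisfies the full query, so there is no match.

False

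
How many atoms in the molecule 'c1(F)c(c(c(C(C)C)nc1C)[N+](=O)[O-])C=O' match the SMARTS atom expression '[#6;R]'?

The query [#6;R] means: carbon that is part of a ring.
Check the 16 heavy atoms by environment: 1× n (aromatic, in 6-ring) → no; 5× c (aromatic, in 6-ring) → match; 1× F (acyclic) → no; 5× C (acyclic) → no; 2× O (acyclic) → no; 1× N (charge +1, acyclic) → no; 1× O (charge -1, acyclic) → no.
That gives 5 matching atoms.

5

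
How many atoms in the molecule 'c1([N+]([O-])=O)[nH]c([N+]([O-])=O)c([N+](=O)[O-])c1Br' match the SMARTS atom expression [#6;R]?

4

The query [#6;R] means: carbon that is part of a ring.
Check the 15 heavy atoms by environment: 1× n (aromatic, in 5-ring) → no; 4× c (aromatic, in 5-ring) → match; 3× N (charge +1, acyclic) → no; 3× O (charge -1, acyclic) → no; 3× O (acyclic) → no; 1× Br (acyclic) → no.
That gives 4 matching atoms.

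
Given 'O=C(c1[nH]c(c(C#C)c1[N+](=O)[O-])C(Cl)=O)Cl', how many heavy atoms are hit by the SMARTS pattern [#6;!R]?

4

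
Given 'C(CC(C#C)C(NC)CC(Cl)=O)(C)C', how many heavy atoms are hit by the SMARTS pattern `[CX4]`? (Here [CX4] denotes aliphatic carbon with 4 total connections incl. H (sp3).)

The query [CX4] means: C with X4: aliphatic carbon with exactly 4 total connections (bonds + H).
Check the 14 heavy atoms by environment: 8× C (X4) → match; 1× N (X3) → no; 2× C (X2) → no; 1× C (X3) → no; 1× O (X1) → no; 1× Cl (X1) → no.
That gives 8 matching atoms.

8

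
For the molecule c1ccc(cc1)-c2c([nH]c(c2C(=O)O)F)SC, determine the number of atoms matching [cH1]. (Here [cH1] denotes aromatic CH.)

5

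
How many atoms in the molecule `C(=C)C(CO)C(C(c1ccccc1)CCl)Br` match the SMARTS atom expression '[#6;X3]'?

8

The query [#6;X3] means: any carbon (aromatic or not) with three total connections.
Check the 16 heavy atoms by environment: 5× C (X4) → no; 1× O (X2) → no; 6× c (aromatic, X3) → match; 2× C (X3) → match; 1× Br (X1) → no; 1× Cl (X1) → no.
Summing the matching environments: 6 + 2 = 8 matching atoms.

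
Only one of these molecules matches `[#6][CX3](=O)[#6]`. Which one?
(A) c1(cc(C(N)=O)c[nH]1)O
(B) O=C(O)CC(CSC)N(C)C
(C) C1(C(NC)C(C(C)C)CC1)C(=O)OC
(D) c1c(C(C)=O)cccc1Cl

D

[#6][CX3](=O)[#6] describes a carbonyl carbon (no H) flanked by two carbons (a ketone).
(A) has a primary amide (-C(=O)NH2) but one neighbour of the carbonyl carbon is N, not C.
(B) has a carboxylic acid group (-C(=O)OH) but one neighbour of the carbonyl carbon is O, not C.
(C) has a methyl-ester group (-C(=O)OCH3) but one neighbour of the carbonyl carbon is O, not C.
(D) contains an acetyl/ketone group (-C(=O)CH3), which satisfies every atom and bond constraint.
So the answer is (D).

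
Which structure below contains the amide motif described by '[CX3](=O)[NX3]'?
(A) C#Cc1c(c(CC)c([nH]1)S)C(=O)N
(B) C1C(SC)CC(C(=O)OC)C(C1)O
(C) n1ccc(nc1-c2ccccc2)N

A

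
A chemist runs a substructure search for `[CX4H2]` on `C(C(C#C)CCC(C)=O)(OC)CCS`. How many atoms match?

The query [CX4H2] means: sp3 carbon (X4) with exactly two hydrogens.
Check the 14 heavy atoms by environment: 4× C (H2, X4) → match; 2× C (H1, X4) → no; 1× C (H0, X2) → no; 1× C (H1, X2) → no; 1× C (H0, X3) → no; 1× O (H0, X1) → no; 2× C (H3, X4) → no; 1× S (H1, X2) → no; 1× O (H0, X2) → no.
That gives 4 matching atoms.

4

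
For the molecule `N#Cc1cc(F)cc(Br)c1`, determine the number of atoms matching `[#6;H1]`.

3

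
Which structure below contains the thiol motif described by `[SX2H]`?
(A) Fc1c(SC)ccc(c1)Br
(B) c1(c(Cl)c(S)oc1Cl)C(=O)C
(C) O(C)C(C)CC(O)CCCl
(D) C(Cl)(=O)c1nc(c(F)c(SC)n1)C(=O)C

B

[SX2H] describes an aliphatic sulfur with two connections, one being H (a thiol).
(A) has a methylthio ether (-SCH3) but the sulfur has H0 (bonded to two carbons), not H1.
(B) contains a thiol (-SH), which satisfies every atom and bond constraint.
(C) has a hydroxyl group (-OH) but it is an -OH, not an -SH.
(D) has a methylthio ether (-SCH3) but the sulfur has H0 (bonded to two carbons), not H1.
So the answer is (B).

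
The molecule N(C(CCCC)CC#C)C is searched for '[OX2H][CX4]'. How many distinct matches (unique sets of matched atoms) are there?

0

[OX2H][CX4] is the SMARTS for an aliphatic alcohol: a hydroxyl oxygen bound to an sp3 (X4) carbon.
No fragment in the molecule satisfies every constraint, giving 0 matches.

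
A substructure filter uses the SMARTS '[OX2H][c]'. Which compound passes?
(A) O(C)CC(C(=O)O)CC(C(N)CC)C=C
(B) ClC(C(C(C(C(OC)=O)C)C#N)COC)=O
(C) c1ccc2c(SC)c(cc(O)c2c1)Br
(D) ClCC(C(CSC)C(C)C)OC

C

[OX2H][c] describes a hydroxyl oxygen attached to an aromatic carbon (a phenol).
(A) has a methoxy ether (-OCH3) but the oxygen has H0, not H1.
(B) has a methoxy ether (-OCH3) but the oxygen has H0, not H1.
(C) contains a hydroxyl group (-OH), which satisfies every atom and bond constraint.
(D) has a methoxy ether (-OCH3) but the oxygen has H0, not H1.
So the answer is (C).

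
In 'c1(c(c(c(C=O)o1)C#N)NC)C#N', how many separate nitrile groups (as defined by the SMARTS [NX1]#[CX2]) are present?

2

[NX1]#[CX2] is the SMARTS for a nitrile: a nitrogen triple-bonded to a two-connected carbon.
The molecule carries 2 separate instances of a nitrile (-C#N) meeting every constraint; each maps to a distinct set of atoms, giving 2 matches.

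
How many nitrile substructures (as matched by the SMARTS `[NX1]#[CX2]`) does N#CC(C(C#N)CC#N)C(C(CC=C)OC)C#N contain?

4

[NX1]#[CX2] is the SMARTS for a nitrile: a nitrogen triple-bonded to a two-connected carbon.
The molecule carries 4 separate instances of a nitrile (-C#N) meeting every constraint; each maps to a distinct set of atoms, giving 4 matches.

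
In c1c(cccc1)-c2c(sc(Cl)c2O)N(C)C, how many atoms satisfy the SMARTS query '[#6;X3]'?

10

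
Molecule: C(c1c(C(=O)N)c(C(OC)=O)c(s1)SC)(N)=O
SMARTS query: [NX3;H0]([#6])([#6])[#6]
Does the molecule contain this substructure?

No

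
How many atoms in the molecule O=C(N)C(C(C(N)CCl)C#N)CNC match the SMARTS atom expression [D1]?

6

The query [D1] means: atom with exactly one heavy-atom neighbour (degree 1).
Check the 14 heavy atoms by environment: 3× C (D2) → no; 4× C (D3) → no; 3× N (D1) → match; 1× O (D1) → match; 1× Cl (D1) → match; 1× N (D2) → no; 1× C (D1) → match.
Summing the matching environments: 3 + 1 + 1 + 1 = 6 matching atoms.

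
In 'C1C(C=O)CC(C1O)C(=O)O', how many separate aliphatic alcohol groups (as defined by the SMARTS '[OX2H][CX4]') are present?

1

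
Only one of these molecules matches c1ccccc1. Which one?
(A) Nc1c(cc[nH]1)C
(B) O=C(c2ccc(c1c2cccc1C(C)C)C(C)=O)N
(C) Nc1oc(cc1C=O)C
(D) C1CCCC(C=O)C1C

B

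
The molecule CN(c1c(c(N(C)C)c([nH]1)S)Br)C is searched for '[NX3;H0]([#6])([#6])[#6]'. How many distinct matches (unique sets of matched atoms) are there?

2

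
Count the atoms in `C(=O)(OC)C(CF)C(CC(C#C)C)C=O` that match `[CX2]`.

2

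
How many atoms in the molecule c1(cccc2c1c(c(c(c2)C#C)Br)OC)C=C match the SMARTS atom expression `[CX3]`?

2

The query [CX3] means: C with X3: aliphatic carbon with exactly 3 total connections.
Check the 17 heavy atoms by environment: 10× c (aromatic, X3) → no; 2× C (X2) → no; 2× C (X3) → match; 1× O (X2) → no; 1× C (X4) → no; 1× Br (X1) → no.
That gives 2 matching atoms.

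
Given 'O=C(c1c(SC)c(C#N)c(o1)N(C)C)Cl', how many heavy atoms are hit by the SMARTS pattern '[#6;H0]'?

The query [#6;H0] means: any carbon with no attached hydrogen.
Check the 15 heavy atoms by environment: 1× o (aromatic, H0) → no; 4× c (aromatic, H0) → match; 2× N (H0) → no; 3× C (H3) → no; 1× S (H0) → no; 2× C (H0) → match; 1× O (H0) → no; 1× Cl (H0) → no.
Summing the matching environments: 4 + 2 = 6 matching atoms.

6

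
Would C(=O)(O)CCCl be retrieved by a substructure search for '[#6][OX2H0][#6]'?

The pattern [#6][OX2H0][#6] describes an aliphatic oxygen bridging two carbons with no H on the oxygen — an ether.
The closest candidate here is a carboxylic acid group (-C(=O)OH), but the -OH oxygen has H1; the =O is OX1, not OX2. No other fragment satisfies the full query, so there is no match.

No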